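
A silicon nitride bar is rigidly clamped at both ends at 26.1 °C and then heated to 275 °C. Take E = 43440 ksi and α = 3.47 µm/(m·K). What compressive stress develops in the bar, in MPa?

259 MPa

E = 43440 ksi = 299.5 GPa.
ΔT = 248.9 K. Constrained thermal stress σ = E·α·ΔT = 299.5×10³ MPa × 3.47×10⁻⁶ × 248.9 = 259 MPa (compressive).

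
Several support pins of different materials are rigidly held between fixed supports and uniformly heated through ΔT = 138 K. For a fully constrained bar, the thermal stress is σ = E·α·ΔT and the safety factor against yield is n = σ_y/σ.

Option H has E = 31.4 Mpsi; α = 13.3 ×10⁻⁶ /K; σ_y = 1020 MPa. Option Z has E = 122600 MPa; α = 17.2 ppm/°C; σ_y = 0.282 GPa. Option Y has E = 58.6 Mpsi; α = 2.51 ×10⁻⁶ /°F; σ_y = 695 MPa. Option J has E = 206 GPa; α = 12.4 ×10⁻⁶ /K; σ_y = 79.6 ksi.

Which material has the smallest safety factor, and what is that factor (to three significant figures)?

option Z, n = 0.969

In consistent units (E in GPa, α in ×10⁻⁶/K, σ_y in MPa):
  option H: E = 216.5, α = 13.3, σ_y = 1020 → σ = 397 MPa, n = 2.57
  option Z: E = 122.6, α = 17.2, σ_y = 282.0 → σ = 291 MPa, n = 0.969
  option Y: E = 404.0, α = 4.52, σ_y = 695.0 → σ = 252 MPa, n = 2.76
  option J: E = 206.0, α = 12.4, σ_y = 548.8 → σ = 353 MPa, n = 1.56
Option Z has the lowest safety factor, n = 0.969.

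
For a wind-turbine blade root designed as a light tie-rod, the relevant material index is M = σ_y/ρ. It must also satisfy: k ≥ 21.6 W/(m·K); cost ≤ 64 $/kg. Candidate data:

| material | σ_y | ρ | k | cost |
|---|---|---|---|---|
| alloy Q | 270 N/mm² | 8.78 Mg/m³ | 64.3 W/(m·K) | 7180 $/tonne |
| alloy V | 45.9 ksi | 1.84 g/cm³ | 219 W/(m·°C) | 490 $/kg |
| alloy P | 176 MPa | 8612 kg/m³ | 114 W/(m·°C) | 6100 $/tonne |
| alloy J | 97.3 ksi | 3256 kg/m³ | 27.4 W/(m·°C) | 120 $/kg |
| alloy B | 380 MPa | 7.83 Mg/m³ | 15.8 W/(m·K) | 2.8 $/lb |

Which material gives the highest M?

alloy Q

Screen on constraints: k ≥ 21.6 W/(m·K); cost ≤ 64 $/kg. Survivors: alloy Q, alloy P.
After converting to SI:
  alloy Q: σ_y = 270.0 MPa, ρ = 8780 kg/m³
  alloy P: σ_y = 176.0 MPa, ρ = 8612 kg/m³
  alloy Q: M = 30.8 kN·m/kg
  alloy P: M = 20.4 kN·m/kg
Alloy Q has the largest M.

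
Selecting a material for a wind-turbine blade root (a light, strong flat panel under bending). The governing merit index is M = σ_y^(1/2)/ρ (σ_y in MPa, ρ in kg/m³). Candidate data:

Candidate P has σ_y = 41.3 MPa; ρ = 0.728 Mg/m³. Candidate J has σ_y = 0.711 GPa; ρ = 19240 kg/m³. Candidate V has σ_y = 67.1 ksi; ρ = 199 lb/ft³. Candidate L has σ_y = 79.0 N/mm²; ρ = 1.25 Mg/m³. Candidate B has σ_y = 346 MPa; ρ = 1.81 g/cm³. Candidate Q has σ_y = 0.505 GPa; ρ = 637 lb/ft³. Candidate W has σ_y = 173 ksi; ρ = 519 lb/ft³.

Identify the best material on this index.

After converting to SI:
  candidate P: σ_y = 41.30 MPa, ρ = 728.0 kg/m³
  candidate J: σ_y = 711.0 MPa, ρ = 19240 kg/m³
  candidate V: σ_y = 462.6 MPa, ρ = 3188 kg/m³
  candidate L: σ_y = 79.00 MPa, ρ = 1250 kg/m³
  candidate B: σ_y = 346.0 MPa, ρ = 1810 kg/m³
  candidate Q: σ_y = 505.0 MPa, ρ = 10200 kg/m³
  candidate W: σ_y = 1193 MPa, ρ = 8314 kg/m³
  candidate B: M = 10.3×10⁻³
  candidate P: M = 8.83×10⁻³
  candidate L: M = 7.11×10⁻³
  candidate V: M = 6.75×10⁻³
  candidate W: M = 4.15×10⁻³
  candidate Q: M = 2.20×10⁻³
  candidate J: M = 1.39×10⁻³
Candidate B ranks first.

candidate B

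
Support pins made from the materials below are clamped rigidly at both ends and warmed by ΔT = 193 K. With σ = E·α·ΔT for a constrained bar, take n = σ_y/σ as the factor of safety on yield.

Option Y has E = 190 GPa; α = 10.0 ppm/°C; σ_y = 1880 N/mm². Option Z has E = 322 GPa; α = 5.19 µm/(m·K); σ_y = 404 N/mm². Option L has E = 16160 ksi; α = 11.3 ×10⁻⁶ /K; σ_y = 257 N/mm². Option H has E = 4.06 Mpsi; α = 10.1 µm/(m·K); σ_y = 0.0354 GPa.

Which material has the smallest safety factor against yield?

With everything in SI (GPa, ×10⁻⁶/K, MPa):
  option Y: E = 190.0, α = 10.0, σ_y = 1880 → σ = 367 MPa, n = 5.13
  option Z: E = 322.0, α = 5.19, σ_y = 404.0 → σ = 323 MPa, n = 1.25
  option L: E = 111.4, α = 11.3, σ_y = 257.0 → σ = 243 MPa, n = 1.06
  option H: E = 27.99, α = 10.1, σ_y = 35.40 → σ = 54.6 MPa, n = 0.649
Smallest n: option H with n = 0.649.

option H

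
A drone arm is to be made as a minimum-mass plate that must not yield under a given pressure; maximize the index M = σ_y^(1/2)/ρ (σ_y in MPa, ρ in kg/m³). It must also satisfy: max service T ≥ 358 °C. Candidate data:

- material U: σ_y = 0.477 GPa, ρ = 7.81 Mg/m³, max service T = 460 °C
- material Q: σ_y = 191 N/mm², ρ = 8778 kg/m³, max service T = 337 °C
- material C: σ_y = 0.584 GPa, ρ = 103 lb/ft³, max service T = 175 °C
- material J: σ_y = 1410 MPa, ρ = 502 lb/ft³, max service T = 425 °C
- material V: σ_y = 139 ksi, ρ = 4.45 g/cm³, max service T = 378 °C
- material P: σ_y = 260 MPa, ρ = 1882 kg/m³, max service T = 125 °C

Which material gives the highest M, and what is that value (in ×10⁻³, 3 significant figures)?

Screen on constraints: max service T ≥ 358 °C. Survivors: material U, material J, material V.
Convert each candidate to consistent units, then evaluate M:
  material U: σ_y = 477.0 MPa, ρ = 7810 kg/m³
  material J: σ_y = 1410 MPa, ρ = 8041 kg/m³
  material V: σ_y = 958.4 MPa, ρ = 4450 kg/m³
  material V: M = 6.96×10⁻³
  material J: M = 4.67×10⁻³
  material U: M = 2.80×10⁻³
Highest index: material V.

material V, M = 6.96×10⁻³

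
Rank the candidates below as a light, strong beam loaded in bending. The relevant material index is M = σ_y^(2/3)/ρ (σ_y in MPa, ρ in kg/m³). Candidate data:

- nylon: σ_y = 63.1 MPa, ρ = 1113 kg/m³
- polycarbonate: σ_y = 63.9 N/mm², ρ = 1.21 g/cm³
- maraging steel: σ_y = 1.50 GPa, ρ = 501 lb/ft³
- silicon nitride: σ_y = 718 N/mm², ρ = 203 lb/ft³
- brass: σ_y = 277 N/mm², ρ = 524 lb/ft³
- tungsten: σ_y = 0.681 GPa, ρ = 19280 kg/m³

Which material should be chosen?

silicon nitride

In SI units:
  nylon: σ_y = 63.10 MPa, ρ = 1113 kg/m³
  polycarbonate: σ_y = 63.90 MPa, ρ = 1210 kg/m³
  maraging steel: σ_y = 1500 MPa, ρ = 8025 kg/m³
  silicon nitride: σ_y = 718.0 MPa, ρ = 3252 kg/m³
  brass: σ_y = 277.0 MPa, ρ = 8394 kg/m³
  tungsten: σ_y = 681.0 MPa, ρ = 19280 kg/m³
  silicon nitride: M = 24.7×10⁻³
  maraging steel: M = 16.3×10⁻³
  nylon: M = 14.2×10⁻³
  polycarbonate: M = 13.2×10⁻³
  brass: M = 5.06×10⁻³
  tungsten: M = 4.01×10⁻³
Silicon nitride ranks first.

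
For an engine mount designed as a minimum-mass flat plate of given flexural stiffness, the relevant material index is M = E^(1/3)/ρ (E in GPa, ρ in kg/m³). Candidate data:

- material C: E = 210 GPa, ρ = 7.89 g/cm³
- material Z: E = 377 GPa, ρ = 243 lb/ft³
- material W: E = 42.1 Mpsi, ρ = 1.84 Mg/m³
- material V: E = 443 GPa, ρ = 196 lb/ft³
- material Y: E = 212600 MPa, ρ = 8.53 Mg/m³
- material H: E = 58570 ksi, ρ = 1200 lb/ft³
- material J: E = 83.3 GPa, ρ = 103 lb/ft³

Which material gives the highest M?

material W

After converting to SI:
  material C: E = 210.0 GPa, ρ = 7890 kg/m³
  material Z: E = 377.0 GPa, ρ = 3892 kg/m³
  material W: E = 290.3 GPa, ρ = 1840 kg/m³
  material V: E = 443.0 GPa, ρ = 3140 kg/m³
  material Y: E = 212.6 GPa, ρ = 8530 kg/m³
  material H: E = 403.8 GPa, ρ = 19220 kg/m³
  material J: E = 83.30 GPa, ρ = 1650 kg/m³
  material W: M = 3.60×10⁻³
  material J: M = 2.65×10⁻³
  material V: M = 2.43×10⁻³
  material Z: M = 1.86×10⁻³
  material C: M = 0.753×10⁻³
  material Y: M = 0.700×10⁻³
  material H: M = 0.385×10⁻³
Material W ranks first.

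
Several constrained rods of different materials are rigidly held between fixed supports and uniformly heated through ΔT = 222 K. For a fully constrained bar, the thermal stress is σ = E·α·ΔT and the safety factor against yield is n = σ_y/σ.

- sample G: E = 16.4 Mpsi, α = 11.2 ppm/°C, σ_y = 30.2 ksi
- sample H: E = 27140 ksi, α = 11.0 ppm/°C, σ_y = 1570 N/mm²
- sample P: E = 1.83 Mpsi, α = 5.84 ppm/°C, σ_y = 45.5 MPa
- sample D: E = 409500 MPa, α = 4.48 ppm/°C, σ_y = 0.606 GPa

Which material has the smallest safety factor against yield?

sample G

In consistent units (E in GPa, α in ×10⁻⁶/K, σ_y in MPa):
  sample G: E = 113.1, α = 11.2, σ_y = 208.2 → σ = 281 MPa, n = 0.741
  sample H: E = 187.1, α = 11.0, σ_y = 1570 → σ = 457 MPa, n = 3.44
  sample P: E = 12.62, α = 5.84, σ_y = 45.50 → σ = 16.4 MPa, n = 2.78
  sample D: E = 409.5, α = 4.48, σ_y = 606.0 → σ = 407 MPa, n = 1.49
Smallest n: sample G with n = 0.741.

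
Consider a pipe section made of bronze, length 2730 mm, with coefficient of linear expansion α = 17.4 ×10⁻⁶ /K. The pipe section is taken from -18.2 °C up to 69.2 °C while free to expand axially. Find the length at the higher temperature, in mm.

ΔT = 69.2 − (-18.2) = 87.40 K.
ΔL = α·L₀·ΔT = 17.4×10⁻⁶ × 2730 mm × 87.40 K = 4.15 mm.
L = L₀ + ΔL = 2730 + 4.15 = 2734.2 mm.

2734.2 mm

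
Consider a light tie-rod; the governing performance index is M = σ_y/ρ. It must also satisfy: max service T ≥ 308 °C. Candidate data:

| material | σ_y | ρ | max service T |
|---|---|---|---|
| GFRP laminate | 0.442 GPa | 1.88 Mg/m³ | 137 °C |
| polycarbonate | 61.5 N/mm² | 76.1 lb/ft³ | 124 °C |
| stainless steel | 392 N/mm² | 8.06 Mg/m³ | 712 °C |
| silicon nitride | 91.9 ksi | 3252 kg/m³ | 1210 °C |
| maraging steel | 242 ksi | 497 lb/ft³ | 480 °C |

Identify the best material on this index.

Screen on constraints: max service T ≥ 308 °C. Survivors: stainless steel, silicon nitride, maraging steel.
In SI units:
  stainless steel: σ_y = 392.0 MPa, ρ = 8060 kg/m³
  silicon nitride: σ_y = 633.6 MPa, ρ = 3252 kg/m³
  maraging steel: σ_y = 1669 MPa, ρ = 7961 kg/m³
  maraging steel: M = 210 kN·m/kg
  silicon nitride: M = 195 kN·m/kg
  stainless steel: M = 48.6 kN·m/kg
The maximum is for maraging steel.

maraging steel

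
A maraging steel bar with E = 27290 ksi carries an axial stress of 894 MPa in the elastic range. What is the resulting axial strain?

E = 27290 ksi = 188.2 GPa = 188200 MPa.
ε = σ/E = 894 / 188200 = 4.75×10⁻³.

4.75×10⁻³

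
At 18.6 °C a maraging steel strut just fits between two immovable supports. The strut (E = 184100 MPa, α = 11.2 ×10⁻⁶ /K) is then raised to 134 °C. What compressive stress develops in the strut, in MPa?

238 MPa

E = 184100 MPa = 184.1 GPa.
ΔT = 115.4 K. Constrained thermal stress σ = E·α·ΔT = 184.1×10³ MPa × 11.2×10⁻⁶ × 115.4 = 238 MPa (compressive).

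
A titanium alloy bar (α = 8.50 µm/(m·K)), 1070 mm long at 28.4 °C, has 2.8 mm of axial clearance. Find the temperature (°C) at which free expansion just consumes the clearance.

α·L₀·ΔT = 2.8 mm ⇒ ΔT = 2.8 / (8.50×10⁻⁶ × 1070.0) = 307.9 K.
T = 28.4 + 307.9 = 336.3 °C.

336 °C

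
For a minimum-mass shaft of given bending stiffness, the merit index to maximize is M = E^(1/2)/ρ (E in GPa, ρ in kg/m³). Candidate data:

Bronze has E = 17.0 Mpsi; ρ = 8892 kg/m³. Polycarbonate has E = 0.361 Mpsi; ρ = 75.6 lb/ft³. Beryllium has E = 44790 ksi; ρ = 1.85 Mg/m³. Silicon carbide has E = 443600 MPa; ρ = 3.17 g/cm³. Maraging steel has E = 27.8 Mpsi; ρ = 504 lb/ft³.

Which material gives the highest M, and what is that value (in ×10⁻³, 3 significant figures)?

In SI units:
  bronze: E = 117.2 GPa, ρ = 8892 kg/m³
  polycarbonate: E = 2.489 GPa, ρ = 1211 kg/m³
  beryllium: E = 308.8 GPa, ρ = 1850 kg/m³
  silicon carbide: E = 443.6 GPa, ρ = 3170 kg/m³
  maraging steel: E = 191.7 GPa, ρ = 8073 kg/m³
  beryllium: M = 9.50×10⁻³
  silicon carbide: M = 6.64×10⁻³
  maraging steel: M = 1.71×10⁻³
  polycarbonate: M = 1.30×10⁻³
  bronze: M = 1.22×10⁻³
Highest index: beryllium.

beryllium, M = 9.50×10⁻³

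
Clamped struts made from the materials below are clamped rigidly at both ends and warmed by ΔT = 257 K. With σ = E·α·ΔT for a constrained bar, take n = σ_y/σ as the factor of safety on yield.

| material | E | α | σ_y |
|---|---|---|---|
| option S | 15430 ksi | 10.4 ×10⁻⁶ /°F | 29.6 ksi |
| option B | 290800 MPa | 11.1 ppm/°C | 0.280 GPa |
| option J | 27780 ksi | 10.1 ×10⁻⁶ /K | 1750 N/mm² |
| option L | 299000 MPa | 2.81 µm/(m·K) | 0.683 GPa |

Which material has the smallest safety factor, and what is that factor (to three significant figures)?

In consistent units (E in GPa, α in ×10⁻⁶/K, σ_y in MPa):
  option S: E = 106.4, α = 18.7, σ_y = 204.1 → σ = 512 MPa, n = 0.399
  option B: E = 290.8, α = 11.1, σ_y = 280.0 → σ = 830 MPa, n = 0.338
  option J: E = 191.5, α = 10.1, σ_y = 1750 → σ = 497 MPa, n = 3.52
  option L: E = 299.0, α = 2.81, σ_y = 683.0 → σ = 216 MPa, n = 3.16
Smallest n: option B with n = 0.338.

option B, n = 0.338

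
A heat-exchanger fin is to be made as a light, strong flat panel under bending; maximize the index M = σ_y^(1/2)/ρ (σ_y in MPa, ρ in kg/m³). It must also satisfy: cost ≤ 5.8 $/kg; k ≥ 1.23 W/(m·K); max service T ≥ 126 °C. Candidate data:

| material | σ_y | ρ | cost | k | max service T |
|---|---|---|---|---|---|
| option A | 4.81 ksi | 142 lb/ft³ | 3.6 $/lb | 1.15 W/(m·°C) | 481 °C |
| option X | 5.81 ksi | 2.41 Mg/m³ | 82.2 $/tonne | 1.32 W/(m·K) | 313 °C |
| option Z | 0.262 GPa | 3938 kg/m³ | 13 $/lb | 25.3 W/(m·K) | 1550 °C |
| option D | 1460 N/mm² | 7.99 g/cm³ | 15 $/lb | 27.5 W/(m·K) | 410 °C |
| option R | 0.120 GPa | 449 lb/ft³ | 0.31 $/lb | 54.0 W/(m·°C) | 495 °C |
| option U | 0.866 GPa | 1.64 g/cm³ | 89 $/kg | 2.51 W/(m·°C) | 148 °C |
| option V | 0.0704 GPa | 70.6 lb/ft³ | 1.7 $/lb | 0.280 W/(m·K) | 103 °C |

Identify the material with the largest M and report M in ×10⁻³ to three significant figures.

Screen on constraints: cost ≤ 5.8 $/kg; k ≥ 1.23 W/(m·K); max service T ≥ 126 °C. Survivors: option X, option R.
Normalizing units and computing the index:
  option X: σ_y = 40.06 MPa, ρ = 2410 kg/m³
  option R: σ_y = 120.0 MPa, ρ = 7192 kg/m³
  option X: M = 2.63×10⁻³
  option R: M = 1.52×10⁻³
Option X has the largest M.

option X, M = 2.63×10⁻³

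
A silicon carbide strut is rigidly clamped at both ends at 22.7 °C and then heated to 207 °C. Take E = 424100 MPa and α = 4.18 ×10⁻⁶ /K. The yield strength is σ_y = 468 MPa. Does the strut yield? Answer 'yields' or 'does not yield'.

E = 424100 MPa = 424.1 GPa.
ΔT = 184.3 K. Constrained thermal stress σ = E·α·ΔT = 424.1×10³ MPa × 4.18×10⁻⁶ × 184.3 = 327 MPa (compressive).
Compare to σ_y = 468 MPa: σ < σ_y, so it does not yield.

does not yield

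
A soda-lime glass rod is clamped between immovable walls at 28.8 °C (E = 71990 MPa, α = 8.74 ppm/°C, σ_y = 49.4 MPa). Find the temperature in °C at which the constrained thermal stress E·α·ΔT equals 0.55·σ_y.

72.0 °C

E = 71990 MPa = 71.99 GPa.
E·α·ΔT = 27.17 MPa ⇒ ΔT = 27.17 / (71.99×10³ × 8.74×10⁻⁶) = 43.18 K.
T = 28.8 + 43.18 = 71.98 °C.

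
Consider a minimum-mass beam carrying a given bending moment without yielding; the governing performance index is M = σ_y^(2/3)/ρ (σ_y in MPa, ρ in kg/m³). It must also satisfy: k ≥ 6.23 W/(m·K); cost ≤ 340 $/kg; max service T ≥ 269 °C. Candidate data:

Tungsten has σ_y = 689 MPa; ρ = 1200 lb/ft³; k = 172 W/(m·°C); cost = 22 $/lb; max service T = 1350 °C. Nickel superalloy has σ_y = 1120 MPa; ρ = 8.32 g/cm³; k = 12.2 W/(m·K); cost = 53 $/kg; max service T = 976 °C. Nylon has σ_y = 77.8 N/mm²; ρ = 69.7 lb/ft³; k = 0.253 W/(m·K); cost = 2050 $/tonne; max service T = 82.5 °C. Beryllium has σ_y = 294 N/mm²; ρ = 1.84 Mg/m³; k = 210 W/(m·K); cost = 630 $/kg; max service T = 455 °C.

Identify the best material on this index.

Screen on constraints: k ≥ 6.23 W/(m·K); cost ≤ 340 $/kg; max service T ≥ 269 °C. Survivors: tungsten, nickel superalloy.
In SI units:
  tungsten: σ_y = 689.0 MPa, ρ = 19220 kg/m³
  nickel superalloy: σ_y = 1120 MPa, ρ = 8320 kg/m³
  nickel superalloy: M = 13.0×10⁻³
  tungsten: M = 4.06×10⁻³
Nickel superalloy ranks first.

nickel superalloy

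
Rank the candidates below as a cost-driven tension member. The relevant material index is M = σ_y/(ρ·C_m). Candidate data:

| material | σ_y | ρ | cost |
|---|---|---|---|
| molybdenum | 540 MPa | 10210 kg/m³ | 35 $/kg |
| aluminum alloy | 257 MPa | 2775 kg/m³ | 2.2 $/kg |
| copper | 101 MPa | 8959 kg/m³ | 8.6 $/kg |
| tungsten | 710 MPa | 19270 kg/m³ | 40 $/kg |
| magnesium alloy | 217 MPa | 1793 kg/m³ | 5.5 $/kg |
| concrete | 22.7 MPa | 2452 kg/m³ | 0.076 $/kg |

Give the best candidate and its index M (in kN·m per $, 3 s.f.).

Evaluate M for each candidate:
  concrete: M = 122 kN·m per $
  aluminum alloy: M = 42.1 kN·m per $
  magnesium alloy: M = 22.0 kN·m per $
  molybdenum: M = 1.51 kN·m per $
  copper: M = 1.31 kN·m per $
  tungsten: M = 0.921 kN·m per $
Highest index: concrete.

concrete, M = 122 kN·m per $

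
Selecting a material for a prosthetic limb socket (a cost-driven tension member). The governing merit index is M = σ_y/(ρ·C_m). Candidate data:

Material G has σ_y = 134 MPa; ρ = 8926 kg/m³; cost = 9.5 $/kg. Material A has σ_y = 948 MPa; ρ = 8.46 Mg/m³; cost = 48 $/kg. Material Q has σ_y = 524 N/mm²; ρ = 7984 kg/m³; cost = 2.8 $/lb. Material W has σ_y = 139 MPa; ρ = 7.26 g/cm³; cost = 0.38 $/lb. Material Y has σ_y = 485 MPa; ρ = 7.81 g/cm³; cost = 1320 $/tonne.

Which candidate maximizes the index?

material Y

Normalizing units and computing the index:
  material G: σ_y = 134.0 MPa, ρ = 8926 kg/m³, cost = 9.500 $/kg
  material A: σ_y = 948.0 MPa, ρ = 8460 kg/m³, cost = 48.00 $/kg
  material Q: σ_y = 524.0 MPa, ρ = 7984 kg/m³, cost = 6.173 $/kg
  material W: σ_y = 139.0 MPa, ρ = 7260 kg/m³, cost = 0.8377 $/kg
  material Y: σ_y = 485.0 MPa, ρ = 7810 kg/m³, cost = 1.320 $/kg
  material Y: M = 47.0 kN·m per $
  material W: M = 22.9 kN·m per $
  material Q: M = 10.6 kN·m per $
  material A: M = 2.33 kN·m per $
  material G: M = 1.58 kN·m per $
Material Y has the largest M.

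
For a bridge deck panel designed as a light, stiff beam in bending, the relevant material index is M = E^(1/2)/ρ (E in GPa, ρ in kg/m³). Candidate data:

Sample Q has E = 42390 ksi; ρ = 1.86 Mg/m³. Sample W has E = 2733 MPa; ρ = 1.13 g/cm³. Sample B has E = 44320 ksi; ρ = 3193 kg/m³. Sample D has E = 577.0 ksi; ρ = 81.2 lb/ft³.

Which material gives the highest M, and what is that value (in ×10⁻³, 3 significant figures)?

sample Q, M = 9.19×10⁻³

Normalizing units and computing the index:
  sample Q: E = 292.3 GPa, ρ = 1860 kg/m³
  sample W: E = 2.733 GPa, ρ = 1130 kg/m³
  sample B: E = 305.6 GPa, ρ = 3193 kg/m³
  sample D: E = 3.978 GPa, ρ = 1301 kg/m³
  sample Q: M = 9.19×10⁻³
  sample B: M = 5.47×10⁻³
  sample D: M = 1.53×10⁻³
  sample W: M = 1.46×10⁻³
Highest index: sample Q.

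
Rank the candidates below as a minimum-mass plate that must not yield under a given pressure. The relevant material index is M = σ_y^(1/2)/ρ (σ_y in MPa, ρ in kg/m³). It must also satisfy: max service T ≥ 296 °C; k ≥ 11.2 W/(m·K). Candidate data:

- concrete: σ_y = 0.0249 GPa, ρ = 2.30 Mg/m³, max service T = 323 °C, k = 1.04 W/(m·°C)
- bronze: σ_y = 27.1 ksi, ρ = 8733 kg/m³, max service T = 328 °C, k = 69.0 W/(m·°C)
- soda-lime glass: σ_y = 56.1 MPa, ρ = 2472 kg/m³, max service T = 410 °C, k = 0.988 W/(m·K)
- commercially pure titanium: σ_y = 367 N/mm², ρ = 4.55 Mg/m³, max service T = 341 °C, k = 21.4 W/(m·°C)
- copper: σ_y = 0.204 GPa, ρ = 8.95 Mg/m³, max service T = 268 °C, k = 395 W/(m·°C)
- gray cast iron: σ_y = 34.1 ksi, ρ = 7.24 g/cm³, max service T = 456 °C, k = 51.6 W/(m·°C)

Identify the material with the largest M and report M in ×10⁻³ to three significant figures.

commercially pure titanium, M = 4.21×10⁻³

Screen on constraints: max service T ≥ 296 °C; k ≥ 11.2 W/(m·K). Survivors: bronze, commercially pure titanium, gray cast iron.
In SI units:
  bronze: σ_y = 186.8 MPa, ρ = 8733 kg/m³
  commercially pure titanium: σ_y = 367.0 MPa, ρ = 4550 kg/m³
  gray cast iron: σ_y = 235.1 MPa, ρ = 7240 kg/m³
  commercially pure titanium: M = 4.21×10⁻³
  gray cast iron: M = 2.12×10⁻³
  bronze: M = 1.57×10⁻³
Commercially pure titanium ranks first.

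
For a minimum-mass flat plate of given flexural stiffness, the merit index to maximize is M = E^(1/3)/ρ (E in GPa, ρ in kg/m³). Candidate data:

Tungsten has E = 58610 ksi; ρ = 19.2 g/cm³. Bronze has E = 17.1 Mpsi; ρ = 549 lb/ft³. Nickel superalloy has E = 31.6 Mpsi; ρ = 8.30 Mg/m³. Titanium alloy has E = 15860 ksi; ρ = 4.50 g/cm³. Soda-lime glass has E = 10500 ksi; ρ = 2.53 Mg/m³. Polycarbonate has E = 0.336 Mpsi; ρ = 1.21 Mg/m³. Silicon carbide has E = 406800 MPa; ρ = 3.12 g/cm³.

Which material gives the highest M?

Normalizing units and computing the index:
  tungsten: E = 404.1 GPa, ρ = 19200 kg/m³
  bronze: E = 117.9 GPa, ρ = 8794 kg/m³
  nickel superalloy: E = 217.9 GPa, ρ = 8300 kg/m³
  titanium alloy: E = 109.4 GPa, ρ = 4500 kg/m³
  soda-lime glass: E = 72.39 GPa, ρ = 2530 kg/m³
  polycarbonate: E = 2.317 GPa, ρ = 1210 kg/m³
  silicon carbide: E = 406.8 GPa, ρ = 3120 kg/m³
  silicon carbide: M = 2.37×10⁻³
  soda-lime glass: M = 1.65×10⁻³
  polycarbonate: M = 1.09×10⁻³
  titanium alloy: M = 1.06×10⁻³
  nickel superalloy: M = 0.725×10⁻³
  bronze: M = 0.558×10⁻³
  tungsten: M = 0.385×10⁻³
The maximum is for silicon carbide.

silicon carbide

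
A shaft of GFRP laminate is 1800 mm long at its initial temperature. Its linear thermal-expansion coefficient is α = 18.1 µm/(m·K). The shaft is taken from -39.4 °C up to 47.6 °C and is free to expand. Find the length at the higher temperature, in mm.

ΔT = 47.6 − (-39.4) = 87.00 K.
ΔL = α·L₀·ΔT = 18.1×10⁻⁶ × 1800 mm × 87.00 K = 2.83 mm.
L = L₀ + ΔL = 1800 + 2.83 = 1802.8 mm.

1802.8 mm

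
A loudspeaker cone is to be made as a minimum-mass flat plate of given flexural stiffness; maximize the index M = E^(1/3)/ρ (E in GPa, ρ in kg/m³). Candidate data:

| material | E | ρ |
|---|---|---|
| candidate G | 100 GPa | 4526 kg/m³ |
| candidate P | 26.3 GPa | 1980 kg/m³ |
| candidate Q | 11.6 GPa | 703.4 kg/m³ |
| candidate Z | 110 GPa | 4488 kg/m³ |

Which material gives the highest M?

candidate Q

Evaluate M for each candidate:
  candidate Q: M = 3.22×10⁻³
  candidate P: M = 1.50×10⁻³
  candidate Z: M = 1.07×10⁻³
  candidate G: M = 1.03×10⁻³
Candidate Q has the largest M.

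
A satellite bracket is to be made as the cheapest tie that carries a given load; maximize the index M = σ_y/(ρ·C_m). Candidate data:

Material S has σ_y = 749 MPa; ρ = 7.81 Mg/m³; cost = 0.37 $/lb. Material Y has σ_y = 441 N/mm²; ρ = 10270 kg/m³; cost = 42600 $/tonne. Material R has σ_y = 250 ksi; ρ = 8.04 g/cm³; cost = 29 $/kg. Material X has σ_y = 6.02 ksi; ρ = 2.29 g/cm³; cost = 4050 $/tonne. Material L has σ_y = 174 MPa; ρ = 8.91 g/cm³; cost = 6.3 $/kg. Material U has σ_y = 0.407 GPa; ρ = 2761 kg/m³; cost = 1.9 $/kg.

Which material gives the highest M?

material S

Convert each candidate to consistent units, then evaluate M:
  material S: σ_y = 749.0 MPa, ρ = 7810 kg/m³, cost = 0.8157 $/kg
  material Y: σ_y = 441.0 MPa, ρ = 10270 kg/m³, cost = 42.60 $/kg
  material R: σ_y = 1724 MPa, ρ = 8040 kg/m³, cost = 29.00 $/kg
  material X: σ_y = 41.51 MPa, ρ = 2290 kg/m³, cost = 4.050 $/kg
  material L: σ_y = 174.0 MPa, ρ = 8910 kg/m³, cost = 6.300 $/kg
  material U: σ_y = 407.0 MPa, ρ = 2761 kg/m³, cost = 1.900 $/kg
  material S: M = 118 kN·m per $
  material U: M = 77.6 kN·m per $
  material R: M = 7.39 kN·m per $
  material X: M = 4.48 kN·m per $
  material L: M = 3.10 kN·m per $
  material Y: M = 1.01 kN·m per $
Material S ranks first.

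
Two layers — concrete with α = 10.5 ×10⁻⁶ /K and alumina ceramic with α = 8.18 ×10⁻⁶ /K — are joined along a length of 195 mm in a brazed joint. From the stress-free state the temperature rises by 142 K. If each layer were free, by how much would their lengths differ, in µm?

64.2 µm

Δα = |10.5 − 8.18|×10⁻⁶/K = 2.32×10⁻⁶/K.
ΔL_mismatch = Δα·L·ΔT = 2.32×10⁻⁶ × 195.0 mm × 142.0 K = 64.2 µm.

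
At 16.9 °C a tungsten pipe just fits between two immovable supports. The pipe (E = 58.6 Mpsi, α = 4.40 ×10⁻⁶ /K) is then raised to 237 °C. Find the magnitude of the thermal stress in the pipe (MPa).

391 MPa

E = 58.6 Mpsi = 404.0 GPa.
ΔT = 220.1 K. Constrained thermal stress σ = E·α·ΔT = 404.0×10³ MPa × 4.40×10⁻⁶ × 220.1 = 391 MPa (compressive).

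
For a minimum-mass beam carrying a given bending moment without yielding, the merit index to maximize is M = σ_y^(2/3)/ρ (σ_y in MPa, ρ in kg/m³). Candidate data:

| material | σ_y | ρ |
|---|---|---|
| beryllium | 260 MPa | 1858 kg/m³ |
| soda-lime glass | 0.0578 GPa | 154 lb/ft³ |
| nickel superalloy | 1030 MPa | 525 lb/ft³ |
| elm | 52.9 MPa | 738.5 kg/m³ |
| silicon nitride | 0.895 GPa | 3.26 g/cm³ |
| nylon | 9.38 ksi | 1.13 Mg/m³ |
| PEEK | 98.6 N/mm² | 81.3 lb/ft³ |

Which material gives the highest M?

silicon nitride

Putting every candidate on a common basis:
  beryllium: σ_y = 260.0 MPa, ρ = 1858 kg/m³
  soda-lime glass: σ_y = 57.80 MPa, ρ = 2467 kg/m³
  nickel superalloy: σ_y = 1030 MPa, ρ = 8410 kg/m³
  elm: σ_y = 52.90 MPa, ρ = 738.5 kg/m³
  silicon nitride: σ_y = 895.0 MPa, ρ = 3260 kg/m³
  nylon: σ_y = 64.67 MPa, ρ = 1130 kg/m³
  PEEK: σ_y = 98.60 MPa, ρ = 1302 kg/m³
  silicon nitride: M = 28.5×10⁻³
  beryllium: M = 21.9×10⁻³
  elm: M = 19.1×10⁻³
  PEEK: M = 16.4×10⁻³
  nylon: M = 14.3×10⁻³
  nickel superalloy: M = 12.1×10⁻³
  soda-lime glass: M = 6.06×10⁻³
The maximum is for silicon nitride.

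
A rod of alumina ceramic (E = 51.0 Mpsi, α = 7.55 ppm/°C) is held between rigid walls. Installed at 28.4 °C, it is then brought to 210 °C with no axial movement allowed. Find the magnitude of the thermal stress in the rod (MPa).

E = 51.0 Mpsi = 351.6 GPa.
ΔT = 181.6 K. Constrained thermal stress σ = E·α·ΔT = 351.6×10³ MPa × 7.55×10⁻⁶ × 181.6 = 482 MPa (compressive).

482 MPa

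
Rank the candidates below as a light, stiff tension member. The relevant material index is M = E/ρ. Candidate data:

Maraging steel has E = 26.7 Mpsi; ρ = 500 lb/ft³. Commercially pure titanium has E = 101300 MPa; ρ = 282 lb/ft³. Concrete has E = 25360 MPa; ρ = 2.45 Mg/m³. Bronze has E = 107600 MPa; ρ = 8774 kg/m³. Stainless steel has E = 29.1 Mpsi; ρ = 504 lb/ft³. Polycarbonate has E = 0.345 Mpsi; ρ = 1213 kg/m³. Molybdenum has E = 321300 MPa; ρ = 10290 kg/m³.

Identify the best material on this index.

molybdenum

Normalizing units and computing the index:
  maraging steel: E = 184.1 GPa, ρ = 8009 kg/m³
  commercially pure titanium: E = 101.3 GPa, ρ = 4517 kg/m³
  concrete: E = 25.36 GPa, ρ = 2450 kg/m³
  bronze: E = 107.6 GPa, ρ = 8774 kg/m³
  stainless steel: E = 200.6 GPa, ρ = 8073 kg/m³
  polycarbonate: E = 2.379 GPa, ρ = 1213 kg/m³
  molybdenum: E = 321.3 GPa, ρ = 10290 kg/m³
  molybdenum: M = 31.2 MN·m/kg
  stainless steel: M = 24.9 MN·m/kg
  maraging steel: M = 23.0 MN·m/kg
  commercially pure titanium: M = 22.4 MN·m/kg
  bronze: M = 12.3 MN·m/kg
  concrete: M = 10.4 MN·m/kg
  polycarbonate: M = 1.96 MN·m/kg
Molybdenum has the largest M.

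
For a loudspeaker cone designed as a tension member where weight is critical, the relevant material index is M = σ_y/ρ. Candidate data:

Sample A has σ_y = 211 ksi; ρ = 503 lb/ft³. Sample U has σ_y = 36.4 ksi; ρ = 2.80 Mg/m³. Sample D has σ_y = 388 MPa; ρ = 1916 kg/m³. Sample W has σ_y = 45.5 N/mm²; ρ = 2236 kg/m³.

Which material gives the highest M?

sample D

Normalizing units and computing the index:
  sample A: σ_y = 1455 MPa, ρ = 8057 kg/m³
  sample U: σ_y = 251.0 MPa, ρ = 2800 kg/m³
  sample D: σ_y = 388.0 MPa, ρ = 1916 kg/m³
  sample W: σ_y = 45.50 MPa, ρ = 2236 kg/m³
  sample D: M = 203 kN·m/kg
  sample A: M = 181 kN·m/kg
  sample U: M = 89.6 kN·m/kg
  sample W: M = 20.3 kN·m/kg
Sample D ranks first.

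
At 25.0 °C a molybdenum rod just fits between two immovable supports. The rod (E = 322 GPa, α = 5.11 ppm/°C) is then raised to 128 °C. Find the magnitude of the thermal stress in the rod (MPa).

ΔT = 103.0 K. Constrained thermal stress σ = E·α·ΔT = 322.0×10³ MPa × 5.11×10⁻⁶ × 103.0 = 169 MPa (compressive).

169 MPa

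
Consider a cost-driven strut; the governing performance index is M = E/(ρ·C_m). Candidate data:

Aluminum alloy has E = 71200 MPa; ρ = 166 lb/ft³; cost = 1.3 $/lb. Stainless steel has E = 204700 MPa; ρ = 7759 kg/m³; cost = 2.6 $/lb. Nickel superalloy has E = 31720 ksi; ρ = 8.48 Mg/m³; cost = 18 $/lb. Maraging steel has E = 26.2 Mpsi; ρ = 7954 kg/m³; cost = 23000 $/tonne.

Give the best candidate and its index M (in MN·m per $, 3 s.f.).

aluminum alloy, M = 9.34 MN·m per $

In SI units:
  aluminum alloy: E = 71.20 GPa, ρ = 2659 kg/m³, cost = 2.866 $/kg
  stainless steel: E = 204.7 GPa, ρ = 7759 kg/m³, cost = 5.732 $/kg
  nickel superalloy: E = 218.7 GPa, ρ = 8480 kg/m³, cost = 39.68 $/kg
  maraging steel: E = 180.6 GPa, ρ = 7954 kg/m³, cost = 23.00 $/kg
  aluminum alloy: M = 9.34 MN·m per $
  stainless steel: M = 4.60 MN·m per $
  maraging steel: M = 0.987 MN·m per $
  nickel superalloy: M = 0.650 MN·m per $
The maximum is for aluminum alloy.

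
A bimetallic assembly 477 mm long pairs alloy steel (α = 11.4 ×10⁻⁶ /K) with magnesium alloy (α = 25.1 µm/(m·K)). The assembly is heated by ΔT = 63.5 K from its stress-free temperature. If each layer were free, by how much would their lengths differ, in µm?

Δα = |11.4 − 25.1|×10⁻⁶/K = 13.7×10⁻⁶/K.
ΔL_mismatch = Δα·L·ΔT = 13.7×10⁻⁶ × 477.0 mm × 63.5 K = 415 µm.

415 µm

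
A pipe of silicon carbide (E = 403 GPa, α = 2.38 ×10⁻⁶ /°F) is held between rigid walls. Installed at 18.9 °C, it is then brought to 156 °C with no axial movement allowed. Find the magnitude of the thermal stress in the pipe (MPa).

α = 2.38×10⁻⁶/°F × 9/5 = 4.28×10⁻⁶/K.
ΔT = 137.1 K. Constrained thermal stress σ = E·α·ΔT = 403.0×10³ MPa × 4.28×10⁻⁶ × 137.1 = 237 MPa (compressive).

237 MPa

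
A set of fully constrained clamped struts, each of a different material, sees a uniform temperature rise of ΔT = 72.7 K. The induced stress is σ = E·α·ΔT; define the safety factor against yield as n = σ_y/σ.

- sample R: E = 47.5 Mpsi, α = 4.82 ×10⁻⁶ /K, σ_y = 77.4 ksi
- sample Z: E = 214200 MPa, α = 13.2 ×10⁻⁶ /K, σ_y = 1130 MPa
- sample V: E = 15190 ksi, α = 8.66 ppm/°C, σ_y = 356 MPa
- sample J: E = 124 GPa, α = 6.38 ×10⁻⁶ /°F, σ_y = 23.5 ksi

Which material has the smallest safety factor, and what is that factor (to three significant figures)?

Per material, after unit conversion:
  sample R: E = 327.5, α = 4.82, σ_y = 533.7 → σ = 115 MPa, n = 4.65
  sample Z: E = 214.2, α = 13.2, σ_y = 1130 → σ = 206 MPa, n = 5.50
  sample V: E = 104.7, α = 8.66, σ_y = 356.0 → σ = 65.9 MPa, n = 5.40
  sample J: E = 124.0, α = 11.5, σ_y = 162.0 → σ = 104 MPa, n = 1.57
The minimum is sample J at n = 1.57.

sample J, n = 1.57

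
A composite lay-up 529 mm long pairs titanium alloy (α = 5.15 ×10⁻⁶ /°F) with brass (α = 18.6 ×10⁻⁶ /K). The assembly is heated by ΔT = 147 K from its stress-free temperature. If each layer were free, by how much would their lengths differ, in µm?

titanium alloy: α = 5.15×10⁻⁶/°F × 9/5 = 9.27×10⁻⁶/K.
Δα = |9.27 − 18.6|×10⁻⁶/K = 9.33×10⁻⁶/K.
ΔL_mismatch = Δα·L·ΔT = 9.33×10⁻⁶ × 529.0 mm × 147.0 K = 726 µm.

726 µm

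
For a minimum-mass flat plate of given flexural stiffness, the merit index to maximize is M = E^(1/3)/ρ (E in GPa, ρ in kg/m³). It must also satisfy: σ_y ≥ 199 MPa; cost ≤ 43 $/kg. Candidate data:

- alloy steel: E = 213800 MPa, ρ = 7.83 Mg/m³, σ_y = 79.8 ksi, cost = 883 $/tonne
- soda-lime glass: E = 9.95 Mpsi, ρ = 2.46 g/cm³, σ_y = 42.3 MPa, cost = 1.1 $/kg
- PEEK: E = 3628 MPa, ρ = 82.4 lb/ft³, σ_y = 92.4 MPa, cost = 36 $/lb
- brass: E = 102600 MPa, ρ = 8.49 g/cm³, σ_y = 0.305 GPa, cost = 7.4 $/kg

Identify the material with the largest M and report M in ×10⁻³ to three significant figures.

Screen on constraints: σ_y ≥ 199 MPa; cost ≤ 43 $/kg. Survivors: alloy steel, brass.
Putting every candidate on a common basis:
  alloy steel: E = 213.8 GPa, ρ = 7830 kg/m³
  brass: E = 102.6 GPa, ρ = 8490 kg/m³
  alloy steel: M = 0.764×10⁻³
  brass: M = 0.551×10⁻³
The maximum is for alloy steel.

alloy steel, M = 0.764×10⁻³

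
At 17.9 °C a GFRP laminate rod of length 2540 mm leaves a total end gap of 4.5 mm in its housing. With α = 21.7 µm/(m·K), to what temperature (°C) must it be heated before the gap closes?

99.5 °C

α·L₀·ΔT = 4.5 mm ⇒ ΔT = 4.5 / (21.7×10⁻⁶ × 2540.0) = 81.64 K.
T = 17.9 + 81.64 = 99.54 °C.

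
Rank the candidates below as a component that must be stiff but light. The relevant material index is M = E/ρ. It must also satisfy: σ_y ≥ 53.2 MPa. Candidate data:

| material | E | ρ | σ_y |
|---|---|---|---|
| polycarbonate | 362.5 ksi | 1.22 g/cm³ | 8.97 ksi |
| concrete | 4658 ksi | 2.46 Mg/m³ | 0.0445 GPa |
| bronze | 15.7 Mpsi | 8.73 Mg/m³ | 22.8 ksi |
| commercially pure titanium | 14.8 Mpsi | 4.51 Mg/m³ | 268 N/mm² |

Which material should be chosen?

Screen on constraints: σ_y ≥ 53.2 MPa. Survivors: polycarbonate, bronze, commercially pure titanium.
Convert each candidate to consistent units, then evaluate M:
  polycarbonate: E = 2.499 GPa, ρ = 1220 kg/m³
  bronze: E = 108.2 GPa, ρ = 8730 kg/m³
  commercially pure titanium: E = 102.0 GPa, ρ = 4510 kg/m³
  commercially pure titanium: M = 22.6 MN·m/kg
  bronze: M = 12.4 MN·m/kg
  polycarbonate: M = 2.05 MN·m/kg
Commercially pure titanium has the largest M.

commercially pure titanium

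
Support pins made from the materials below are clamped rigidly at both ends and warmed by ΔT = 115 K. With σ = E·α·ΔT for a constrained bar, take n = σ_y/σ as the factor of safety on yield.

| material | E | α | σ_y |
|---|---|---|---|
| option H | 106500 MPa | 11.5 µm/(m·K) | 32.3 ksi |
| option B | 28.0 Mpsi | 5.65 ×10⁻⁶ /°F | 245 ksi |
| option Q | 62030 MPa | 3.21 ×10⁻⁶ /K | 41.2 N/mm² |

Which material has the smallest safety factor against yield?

Per material, after unit conversion:
  option H: E = 106.5, α = 11.5, σ_y = 222.7 → σ = 141 MPa, n = 1.58
  option B: E = 193.1, α = 10.2, σ_y = 1689 → σ = 226 MPa, n = 7.48
  option Q: E = 62.03, α = 3.21, σ_y = 41.20 → σ = 22.9 MPa, n = 1.80
Smallest n: option H with n = 1.58.

option H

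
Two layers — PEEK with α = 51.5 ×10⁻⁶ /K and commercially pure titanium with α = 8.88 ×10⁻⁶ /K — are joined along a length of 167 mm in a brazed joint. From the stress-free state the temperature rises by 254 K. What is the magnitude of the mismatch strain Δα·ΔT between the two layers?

Δα = |51.5 − 8.88|×10⁻⁶/K = 42.6×10⁻⁶/K.
Mismatch strain = Δα·ΔT = 42.6×10⁻⁶ × 254.0 = 0.0108.

0.0108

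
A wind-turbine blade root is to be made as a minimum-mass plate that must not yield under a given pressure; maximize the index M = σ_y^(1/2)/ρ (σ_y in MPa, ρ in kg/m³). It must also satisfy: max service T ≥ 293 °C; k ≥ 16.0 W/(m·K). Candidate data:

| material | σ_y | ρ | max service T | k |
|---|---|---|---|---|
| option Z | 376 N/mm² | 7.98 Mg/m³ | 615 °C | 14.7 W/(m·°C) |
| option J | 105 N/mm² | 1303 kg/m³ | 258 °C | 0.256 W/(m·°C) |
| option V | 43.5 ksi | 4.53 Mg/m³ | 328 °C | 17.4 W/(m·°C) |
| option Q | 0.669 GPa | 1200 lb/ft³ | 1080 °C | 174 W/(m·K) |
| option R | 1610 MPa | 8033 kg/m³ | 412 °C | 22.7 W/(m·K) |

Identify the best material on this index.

Screen on constraints: max service T ≥ 293 °C; k ≥ 16.0 W/(m·K). Survivors: option V, option Q, option R.
Normalizing units and computing the index:
  option V: σ_y = 299.9 MPa, ρ = 4530 kg/m³
  option Q: σ_y = 669.0 MPa, ρ = 19220 kg/m³
  option R: σ_y = 1610 MPa, ρ = 8033 kg/m³
  option R: M = 4.99×10⁻³
  option V: M = 3.82×10⁻³
  option Q: M = 1.35×10⁻³
Option R has the largest M.

option R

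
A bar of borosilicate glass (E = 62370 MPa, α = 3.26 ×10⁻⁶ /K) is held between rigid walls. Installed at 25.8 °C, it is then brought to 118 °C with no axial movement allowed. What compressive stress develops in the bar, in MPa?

E = 62370 MPa = 62.37 GPa.
ΔT = 92.20 K. Constrained thermal stress σ = E·α·ΔT = 62.37×10³ MPa × 3.26×10⁻⁶ × 92.20 = 18.7 MPa (compressive).

18.7 MPa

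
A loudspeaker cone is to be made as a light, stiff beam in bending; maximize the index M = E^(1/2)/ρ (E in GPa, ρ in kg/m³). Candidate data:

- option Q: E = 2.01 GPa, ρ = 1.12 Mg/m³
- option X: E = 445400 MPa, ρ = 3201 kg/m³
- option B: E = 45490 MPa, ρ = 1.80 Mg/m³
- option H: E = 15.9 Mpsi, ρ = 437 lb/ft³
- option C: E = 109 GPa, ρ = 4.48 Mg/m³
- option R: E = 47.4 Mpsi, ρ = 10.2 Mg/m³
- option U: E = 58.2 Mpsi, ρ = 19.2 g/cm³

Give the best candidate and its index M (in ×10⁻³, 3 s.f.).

option X, M = 6.59×10⁻³

After converting to SI:
  option Q: E = 2.010 GPa, ρ = 1120 kg/m³
  option X: E = 445.4 GPa, ρ = 3201 kg/m³
  option B: E = 45.49 GPa, ρ = 1800 kg/m³
  option H: E = 109.6 GPa, ρ = 7000 kg/m³
  option C: E = 109.0 GPa, ρ = 4480 kg/m³
  option R: E = 326.8 GPa, ρ = 10200 kg/m³
  option U: E = 401.3 GPa, ρ = 19200 kg/m³
  option X: M = 6.59×10⁻³
  option B: M = 3.75×10⁻³
  option C: M = 2.33×10⁻³
  option R: M = 1.77×10⁻³
  option H: M = 1.50×10⁻³
  option Q: M = 1.27×10⁻³
  option U: M = 1.04×10⁻³
The maximum is for option X.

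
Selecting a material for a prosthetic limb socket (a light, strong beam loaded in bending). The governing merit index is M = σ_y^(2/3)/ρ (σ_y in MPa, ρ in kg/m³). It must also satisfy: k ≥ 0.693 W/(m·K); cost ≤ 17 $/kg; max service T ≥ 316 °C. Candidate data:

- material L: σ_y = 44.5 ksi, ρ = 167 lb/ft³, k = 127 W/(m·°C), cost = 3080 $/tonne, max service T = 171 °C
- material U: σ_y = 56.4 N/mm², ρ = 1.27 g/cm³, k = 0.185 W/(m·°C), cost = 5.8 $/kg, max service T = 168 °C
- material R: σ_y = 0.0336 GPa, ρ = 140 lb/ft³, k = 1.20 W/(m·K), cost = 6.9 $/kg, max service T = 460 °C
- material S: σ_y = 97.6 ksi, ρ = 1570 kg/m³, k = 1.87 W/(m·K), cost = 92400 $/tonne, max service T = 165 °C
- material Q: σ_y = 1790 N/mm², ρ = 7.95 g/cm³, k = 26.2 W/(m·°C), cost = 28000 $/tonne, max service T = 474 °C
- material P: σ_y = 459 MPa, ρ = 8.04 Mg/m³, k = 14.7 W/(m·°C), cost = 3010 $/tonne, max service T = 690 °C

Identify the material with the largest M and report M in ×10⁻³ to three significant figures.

material P, M = 7.40×10⁻³

Screen on constraints: k ≥ 0.693 W/(m·K); cost ≤ 17 $/kg; max service T ≥ 316 °C. Survivors: material R, material P.
Putting every candidate on a common basis:
  material R: σ_y = 33.60 MPa, ρ = 2243 kg/m³
  material P: σ_y = 459.0 MPa, ρ = 8040 kg/m³
  material P: M = 7.40×10⁻³
  material R: M = 4.64×10⁻³
Highest index: material P.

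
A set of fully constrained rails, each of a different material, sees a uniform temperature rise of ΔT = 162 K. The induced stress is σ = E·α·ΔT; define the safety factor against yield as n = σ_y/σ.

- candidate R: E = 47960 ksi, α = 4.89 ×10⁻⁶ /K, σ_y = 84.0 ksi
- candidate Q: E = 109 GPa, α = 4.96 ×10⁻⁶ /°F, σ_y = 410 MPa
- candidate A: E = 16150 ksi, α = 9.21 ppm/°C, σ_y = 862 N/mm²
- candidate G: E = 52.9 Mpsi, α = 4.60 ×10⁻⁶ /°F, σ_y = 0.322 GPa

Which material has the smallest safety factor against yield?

With everything in SI (GPa, ×10⁻⁶/K, MPa):
  candidate R: E = 330.7, α = 4.89, σ_y = 579.2 → σ = 262 MPa, n = 2.21
  candidate Q: E = 109.0, α = 8.93, σ_y = 410.0 → σ = 158 MPa, n = 2.60
  candidate A: E = 111.4, α = 9.21, σ_y = 862.0 → σ = 166 MPa, n = 5.19
  candidate G: E = 364.7, α = 8.28, σ_y = 322.0 → σ = 489 MPa, n = 0.658
The minimum is candidate G at n = 0.658.

candidate G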